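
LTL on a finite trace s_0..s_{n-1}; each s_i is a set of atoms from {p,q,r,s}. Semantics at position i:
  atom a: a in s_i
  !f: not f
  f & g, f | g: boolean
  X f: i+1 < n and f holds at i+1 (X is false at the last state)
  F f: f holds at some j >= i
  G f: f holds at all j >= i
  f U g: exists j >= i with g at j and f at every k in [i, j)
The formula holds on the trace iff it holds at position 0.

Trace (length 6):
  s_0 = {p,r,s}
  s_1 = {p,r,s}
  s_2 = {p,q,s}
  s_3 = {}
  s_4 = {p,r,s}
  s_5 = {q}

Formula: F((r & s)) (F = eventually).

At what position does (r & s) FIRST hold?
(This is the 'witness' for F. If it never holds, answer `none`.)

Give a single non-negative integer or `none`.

s_0={p,r,s}: (r & s)=True r=True s=True
s_1={p,r,s}: (r & s)=True r=True s=True
s_2={p,q,s}: (r & s)=False r=False s=True
s_3={}: (r & s)=False r=False s=False
s_4={p,r,s}: (r & s)=True r=True s=True
s_5={q}: (r & s)=False r=False s=False
F((r & s)) holds; first witness at position 0.

Answer: 0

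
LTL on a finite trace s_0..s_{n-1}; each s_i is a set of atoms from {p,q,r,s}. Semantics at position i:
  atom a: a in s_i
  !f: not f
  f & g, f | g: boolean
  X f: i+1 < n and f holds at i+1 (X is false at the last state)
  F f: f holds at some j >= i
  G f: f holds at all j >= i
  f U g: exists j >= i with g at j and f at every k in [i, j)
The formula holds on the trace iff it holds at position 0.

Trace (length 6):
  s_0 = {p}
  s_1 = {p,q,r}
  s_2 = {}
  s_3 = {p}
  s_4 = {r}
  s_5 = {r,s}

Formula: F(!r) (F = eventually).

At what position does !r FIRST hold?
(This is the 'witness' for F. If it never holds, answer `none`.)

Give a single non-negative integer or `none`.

Answer: 0

Derivation:
s_0={p}: !r=True r=False
s_1={p,q,r}: !r=False r=True
s_2={}: !r=True r=False
s_3={p}: !r=True r=False
s_4={r}: !r=False r=True
s_5={r,s}: !r=False r=True
F(!r) holds; first witness at position 0.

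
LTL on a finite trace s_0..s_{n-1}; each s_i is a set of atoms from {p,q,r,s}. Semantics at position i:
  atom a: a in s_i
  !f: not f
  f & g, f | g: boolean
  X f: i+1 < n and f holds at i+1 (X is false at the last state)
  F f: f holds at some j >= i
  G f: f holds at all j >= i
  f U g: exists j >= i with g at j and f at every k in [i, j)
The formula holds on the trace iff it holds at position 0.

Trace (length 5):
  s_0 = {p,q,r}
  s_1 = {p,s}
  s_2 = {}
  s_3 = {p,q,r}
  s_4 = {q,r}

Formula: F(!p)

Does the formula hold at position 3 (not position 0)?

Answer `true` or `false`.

Answer: true

Derivation:
s_0={p,q,r}: F(!p)=True !p=False p=True
s_1={p,s}: F(!p)=True !p=False p=True
s_2={}: F(!p)=True !p=True p=False
s_3={p,q,r}: F(!p)=True !p=False p=True
s_4={q,r}: F(!p)=True !p=True p=False
Evaluating at position 3: result = True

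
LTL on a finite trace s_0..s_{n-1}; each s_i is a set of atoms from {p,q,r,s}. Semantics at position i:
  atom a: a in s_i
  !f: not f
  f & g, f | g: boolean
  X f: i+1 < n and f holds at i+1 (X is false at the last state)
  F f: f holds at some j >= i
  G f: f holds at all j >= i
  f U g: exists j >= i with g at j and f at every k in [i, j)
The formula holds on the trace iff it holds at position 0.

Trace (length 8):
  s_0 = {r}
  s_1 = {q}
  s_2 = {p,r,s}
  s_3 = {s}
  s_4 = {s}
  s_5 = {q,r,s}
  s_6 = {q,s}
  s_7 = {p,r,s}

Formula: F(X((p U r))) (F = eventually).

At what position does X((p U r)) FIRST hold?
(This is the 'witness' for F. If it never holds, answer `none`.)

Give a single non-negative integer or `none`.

s_0={r}: X((p U r))=False (p U r)=True p=False r=True
s_1={q}: X((p U r))=True (p U r)=False p=False r=False
s_2={p,r,s}: X((p U r))=False (p U r)=True p=True r=True
s_3={s}: X((p U r))=False (p U r)=False p=False r=False
s_4={s}: X((p U r))=True (p U r)=False p=False r=False
s_5={q,r,s}: X((p U r))=False (p U r)=True p=False r=True
s_6={q,s}: X((p U r))=True (p U r)=False p=False r=False
s_7={p,r,s}: X((p U r))=False (p U r)=True p=True r=True
F(X((p U r))) holds; first witness at position 1.

Answer: 1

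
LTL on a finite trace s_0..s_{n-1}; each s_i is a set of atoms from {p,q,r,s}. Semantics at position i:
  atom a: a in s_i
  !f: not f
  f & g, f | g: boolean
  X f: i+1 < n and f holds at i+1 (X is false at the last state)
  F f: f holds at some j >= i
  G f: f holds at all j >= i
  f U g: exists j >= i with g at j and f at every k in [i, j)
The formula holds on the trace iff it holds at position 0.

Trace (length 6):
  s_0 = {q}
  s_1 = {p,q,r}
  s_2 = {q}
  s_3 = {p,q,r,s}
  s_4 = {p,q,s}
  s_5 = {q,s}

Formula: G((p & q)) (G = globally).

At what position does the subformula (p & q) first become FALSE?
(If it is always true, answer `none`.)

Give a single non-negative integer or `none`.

s_0={q}: (p & q)=False p=False q=True
s_1={p,q,r}: (p & q)=True p=True q=True
s_2={q}: (p & q)=False p=False q=True
s_3={p,q,r,s}: (p & q)=True p=True q=True
s_4={p,q,s}: (p & q)=True p=True q=True
s_5={q,s}: (p & q)=False p=False q=True
G((p & q)) holds globally = False
First violation at position 0.

Answer: 0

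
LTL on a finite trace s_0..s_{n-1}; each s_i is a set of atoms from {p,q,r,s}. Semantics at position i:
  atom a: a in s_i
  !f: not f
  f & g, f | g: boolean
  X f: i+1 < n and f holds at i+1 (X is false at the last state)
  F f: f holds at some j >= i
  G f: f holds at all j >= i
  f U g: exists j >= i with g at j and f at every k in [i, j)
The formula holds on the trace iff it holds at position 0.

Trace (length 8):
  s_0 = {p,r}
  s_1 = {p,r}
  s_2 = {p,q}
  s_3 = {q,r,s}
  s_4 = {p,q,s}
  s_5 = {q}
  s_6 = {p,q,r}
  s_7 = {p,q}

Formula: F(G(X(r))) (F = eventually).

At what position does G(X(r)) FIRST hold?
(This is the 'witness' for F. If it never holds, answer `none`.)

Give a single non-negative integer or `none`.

s_0={p,r}: G(X(r))=False X(r)=True r=True
s_1={p,r}: G(X(r))=False X(r)=False r=True
s_2={p,q}: G(X(r))=False X(r)=True r=False
s_3={q,r,s}: G(X(r))=False X(r)=False r=True
s_4={p,q,s}: G(X(r))=False X(r)=False r=False
s_5={q}: G(X(r))=False X(r)=True r=False
s_6={p,q,r}: G(X(r))=False X(r)=False r=True
s_7={p,q}: G(X(r))=False X(r)=False r=False
F(G(X(r))) does not hold (no witness exists).

Answer: none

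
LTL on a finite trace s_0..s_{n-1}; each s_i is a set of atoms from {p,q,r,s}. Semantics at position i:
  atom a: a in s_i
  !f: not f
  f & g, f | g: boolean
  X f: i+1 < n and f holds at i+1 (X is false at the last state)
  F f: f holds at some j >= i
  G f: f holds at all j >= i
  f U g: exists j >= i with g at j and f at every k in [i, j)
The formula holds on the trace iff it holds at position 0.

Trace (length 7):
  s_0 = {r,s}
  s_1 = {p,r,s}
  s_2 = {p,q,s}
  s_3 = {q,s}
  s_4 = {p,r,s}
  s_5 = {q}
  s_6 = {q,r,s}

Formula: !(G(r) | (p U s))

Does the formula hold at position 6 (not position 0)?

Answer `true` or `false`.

s_0={r,s}: !(G(r) | (p U s))=False (G(r) | (p U s))=True G(r)=False r=True (p U s)=True p=False s=True
s_1={p,r,s}: !(G(r) | (p U s))=False (G(r) | (p U s))=True G(r)=False r=True (p U s)=True p=True s=True
s_2={p,q,s}: !(G(r) | (p U s))=False (G(r) | (p U s))=True G(r)=False r=False (p U s)=True p=True s=True
s_3={q,s}: !(G(r) | (p U s))=False (G(r) | (p U s))=True G(r)=False r=False (p U s)=True p=False s=True
s_4={p,r,s}: !(G(r) | (p U s))=False (G(r) | (p U s))=True G(r)=False r=True (p U s)=True p=True s=True
s_5={q}: !(G(r) | (p U s))=True (G(r) | (p U s))=False G(r)=False r=False (p U s)=False p=False s=False
s_6={q,r,s}: !(G(r) | (p U s))=False (G(r) | (p U s))=True G(r)=True r=True (p U s)=True p=False s=True
Evaluating at position 6: result = False

Answer: false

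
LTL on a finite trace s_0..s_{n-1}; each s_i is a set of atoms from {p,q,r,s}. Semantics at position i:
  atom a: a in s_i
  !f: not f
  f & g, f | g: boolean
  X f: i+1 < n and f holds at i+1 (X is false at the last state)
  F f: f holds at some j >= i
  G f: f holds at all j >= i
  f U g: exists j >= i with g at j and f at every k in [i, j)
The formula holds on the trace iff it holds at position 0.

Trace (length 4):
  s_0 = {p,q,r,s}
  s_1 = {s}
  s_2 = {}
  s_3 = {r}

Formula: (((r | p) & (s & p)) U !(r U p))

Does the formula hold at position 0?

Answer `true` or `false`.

s_0={p,q,r,s}: (((r | p) & (s & p)) U !(r U p))=True ((r | p) & (s & p))=True (r | p)=True r=True p=True (s & p)=True s=True !(r U p)=False (r U p)=True
s_1={s}: (((r | p) & (s & p)) U !(r U p))=True ((r | p) & (s & p))=False (r | p)=False r=False p=False (s & p)=False s=True !(r U p)=True (r U p)=False
s_2={}: (((r | p) & (s & p)) U !(r U p))=True ((r | p) & (s & p))=False (r | p)=False r=False p=False (s & p)=False s=False !(r U p)=True (r U p)=False
s_3={r}: (((r | p) & (s & p)) U !(r U p))=True ((r | p) & (s & p))=False (r | p)=True r=True p=False (s & p)=False s=False !(r U p)=True (r U p)=False

Answer: true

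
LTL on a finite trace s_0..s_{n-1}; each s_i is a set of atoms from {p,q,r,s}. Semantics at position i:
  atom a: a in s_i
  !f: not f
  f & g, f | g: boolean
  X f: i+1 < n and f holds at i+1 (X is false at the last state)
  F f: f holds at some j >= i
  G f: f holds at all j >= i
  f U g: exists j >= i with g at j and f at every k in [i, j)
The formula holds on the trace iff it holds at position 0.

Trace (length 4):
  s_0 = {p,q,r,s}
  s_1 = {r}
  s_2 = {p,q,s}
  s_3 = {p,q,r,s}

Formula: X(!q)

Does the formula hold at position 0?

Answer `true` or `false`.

s_0={p,q,r,s}: X(!q)=True !q=False q=True
s_1={r}: X(!q)=False !q=True q=False
s_2={p,q,s}: X(!q)=False !q=False q=True
s_3={p,q,r,s}: X(!q)=False !q=False q=True

Answer: true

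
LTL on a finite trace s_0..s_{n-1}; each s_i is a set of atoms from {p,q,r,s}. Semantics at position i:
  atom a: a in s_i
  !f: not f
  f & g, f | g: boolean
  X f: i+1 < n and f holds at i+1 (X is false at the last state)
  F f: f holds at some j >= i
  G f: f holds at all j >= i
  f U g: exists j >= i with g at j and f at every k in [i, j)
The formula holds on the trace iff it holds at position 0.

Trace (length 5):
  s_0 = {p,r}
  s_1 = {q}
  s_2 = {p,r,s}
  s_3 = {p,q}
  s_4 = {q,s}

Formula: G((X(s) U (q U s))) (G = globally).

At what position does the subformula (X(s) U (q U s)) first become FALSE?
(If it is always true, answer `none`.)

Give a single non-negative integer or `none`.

Answer: 0

Derivation:
s_0={p,r}: (X(s) U (q U s))=False X(s)=False s=False (q U s)=False q=False
s_1={q}: (X(s) U (q U s))=True X(s)=True s=False (q U s)=True q=True
s_2={p,r,s}: (X(s) U (q U s))=True X(s)=False s=True (q U s)=True q=False
s_3={p,q}: (X(s) U (q U s))=True X(s)=True s=False (q U s)=True q=True
s_4={q,s}: (X(s) U (q U s))=True X(s)=False s=True (q U s)=True q=True
G((X(s) U (q U s))) holds globally = False
First violation at position 0.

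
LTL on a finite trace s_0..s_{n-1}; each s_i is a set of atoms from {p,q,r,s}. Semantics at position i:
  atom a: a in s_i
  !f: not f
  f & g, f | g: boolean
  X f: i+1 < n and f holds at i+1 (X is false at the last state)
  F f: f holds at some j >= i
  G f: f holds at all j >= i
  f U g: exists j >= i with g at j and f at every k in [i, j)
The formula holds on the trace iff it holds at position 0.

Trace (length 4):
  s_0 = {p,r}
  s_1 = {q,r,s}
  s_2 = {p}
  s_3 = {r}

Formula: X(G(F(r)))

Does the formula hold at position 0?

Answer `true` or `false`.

s_0={p,r}: X(G(F(r)))=True G(F(r))=True F(r)=True r=True
s_1={q,r,s}: X(G(F(r)))=True G(F(r))=True F(r)=True r=True
s_2={p}: X(G(F(r)))=True G(F(r))=True F(r)=True r=False
s_3={r}: X(G(F(r)))=False G(F(r))=True F(r)=True r=True

Answer: true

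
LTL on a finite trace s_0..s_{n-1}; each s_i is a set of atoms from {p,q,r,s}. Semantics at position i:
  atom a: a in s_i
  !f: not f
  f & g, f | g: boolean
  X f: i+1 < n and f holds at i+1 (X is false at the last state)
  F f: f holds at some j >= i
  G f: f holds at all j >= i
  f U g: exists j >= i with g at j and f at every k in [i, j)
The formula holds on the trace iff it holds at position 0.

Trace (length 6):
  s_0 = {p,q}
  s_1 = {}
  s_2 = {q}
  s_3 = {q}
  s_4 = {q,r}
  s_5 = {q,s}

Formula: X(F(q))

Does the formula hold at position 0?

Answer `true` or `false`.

Answer: true

Derivation:
s_0={p,q}: X(F(q))=True F(q)=True q=True
s_1={}: X(F(q))=True F(q)=True q=False
s_2={q}: X(F(q))=True F(q)=True q=True
s_3={q}: X(F(q))=True F(q)=True q=True
s_4={q,r}: X(F(q))=True F(q)=True q=True
s_5={q,s}: X(F(q))=False F(q)=True q=True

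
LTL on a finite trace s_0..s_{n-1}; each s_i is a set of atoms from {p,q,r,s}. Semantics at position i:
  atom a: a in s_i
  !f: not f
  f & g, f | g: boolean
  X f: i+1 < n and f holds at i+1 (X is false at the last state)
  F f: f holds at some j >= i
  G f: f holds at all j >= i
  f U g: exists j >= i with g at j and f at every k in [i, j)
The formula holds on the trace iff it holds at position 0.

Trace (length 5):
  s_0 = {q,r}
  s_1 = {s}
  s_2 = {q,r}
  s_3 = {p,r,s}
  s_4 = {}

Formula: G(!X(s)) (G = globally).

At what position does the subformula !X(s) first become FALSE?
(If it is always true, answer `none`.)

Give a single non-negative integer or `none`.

Answer: 0

Derivation:
s_0={q,r}: !X(s)=False X(s)=True s=False
s_1={s}: !X(s)=True X(s)=False s=True
s_2={q,r}: !X(s)=False X(s)=True s=False
s_3={p,r,s}: !X(s)=True X(s)=False s=True
s_4={}: !X(s)=True X(s)=False s=False
G(!X(s)) holds globally = False
First violation at position 0.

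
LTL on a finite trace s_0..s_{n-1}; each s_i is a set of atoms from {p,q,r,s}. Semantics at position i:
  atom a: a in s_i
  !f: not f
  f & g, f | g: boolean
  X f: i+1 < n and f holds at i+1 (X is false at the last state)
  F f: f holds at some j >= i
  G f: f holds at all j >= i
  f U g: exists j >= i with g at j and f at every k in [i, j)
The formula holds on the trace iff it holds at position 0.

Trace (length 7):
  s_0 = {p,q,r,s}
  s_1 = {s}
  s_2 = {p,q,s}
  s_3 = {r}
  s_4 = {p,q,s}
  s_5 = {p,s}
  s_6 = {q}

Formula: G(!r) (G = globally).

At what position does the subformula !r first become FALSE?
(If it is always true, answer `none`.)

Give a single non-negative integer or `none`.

s_0={p,q,r,s}: !r=False r=True
s_1={s}: !r=True r=False
s_2={p,q,s}: !r=True r=False
s_3={r}: !r=False r=True
s_4={p,q,s}: !r=True r=False
s_5={p,s}: !r=True r=False
s_6={q}: !r=True r=False
G(!r) holds globally = False
First violation at position 0.

Answer: 0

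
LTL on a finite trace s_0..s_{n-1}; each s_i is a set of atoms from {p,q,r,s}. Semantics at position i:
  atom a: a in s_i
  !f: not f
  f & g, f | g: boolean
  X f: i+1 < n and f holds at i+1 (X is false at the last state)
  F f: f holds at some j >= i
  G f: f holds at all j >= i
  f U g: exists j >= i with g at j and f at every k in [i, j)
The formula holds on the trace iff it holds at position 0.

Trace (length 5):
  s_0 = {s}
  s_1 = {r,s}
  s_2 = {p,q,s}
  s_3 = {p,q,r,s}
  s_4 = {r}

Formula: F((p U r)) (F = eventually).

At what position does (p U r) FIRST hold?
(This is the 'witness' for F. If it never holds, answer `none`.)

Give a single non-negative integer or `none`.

s_0={s}: (p U r)=False p=False r=False
s_1={r,s}: (p U r)=True p=False r=True
s_2={p,q,s}: (p U r)=True p=True r=False
s_3={p,q,r,s}: (p U r)=True p=True r=True
s_4={r}: (p U r)=True p=False r=True
F((p U r)) holds; first witness at position 1.

Answer: 1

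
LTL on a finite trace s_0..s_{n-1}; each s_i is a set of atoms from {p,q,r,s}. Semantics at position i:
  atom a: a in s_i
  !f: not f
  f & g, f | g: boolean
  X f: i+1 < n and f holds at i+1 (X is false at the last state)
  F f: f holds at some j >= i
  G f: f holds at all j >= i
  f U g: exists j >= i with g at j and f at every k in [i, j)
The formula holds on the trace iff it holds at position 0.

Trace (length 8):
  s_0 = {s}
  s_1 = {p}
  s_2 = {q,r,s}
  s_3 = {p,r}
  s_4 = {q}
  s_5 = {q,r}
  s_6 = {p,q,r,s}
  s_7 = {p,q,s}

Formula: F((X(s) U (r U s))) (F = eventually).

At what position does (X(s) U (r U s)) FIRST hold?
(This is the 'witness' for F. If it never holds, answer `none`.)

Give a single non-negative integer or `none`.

s_0={s}: (X(s) U (r U s))=True X(s)=False s=True (r U s)=True r=False
s_1={p}: (X(s) U (r U s))=True X(s)=True s=False (r U s)=False r=False
s_2={q,r,s}: (X(s) U (r U s))=True X(s)=False s=True (r U s)=True r=True
s_3={p,r}: (X(s) U (r U s))=False X(s)=False s=False (r U s)=False r=True
s_4={q}: (X(s) U (r U s))=False X(s)=False s=False (r U s)=False r=False
s_5={q,r}: (X(s) U (r U s))=True X(s)=True s=False (r U s)=True r=True
s_6={p,q,r,s}: (X(s) U (r U s))=True X(s)=True s=True (r U s)=True r=True
s_7={p,q,s}: (X(s) U (r U s))=True X(s)=False s=True (r U s)=True r=False
F((X(s) U (r U s))) holds; first witness at position 0.

Answer: 0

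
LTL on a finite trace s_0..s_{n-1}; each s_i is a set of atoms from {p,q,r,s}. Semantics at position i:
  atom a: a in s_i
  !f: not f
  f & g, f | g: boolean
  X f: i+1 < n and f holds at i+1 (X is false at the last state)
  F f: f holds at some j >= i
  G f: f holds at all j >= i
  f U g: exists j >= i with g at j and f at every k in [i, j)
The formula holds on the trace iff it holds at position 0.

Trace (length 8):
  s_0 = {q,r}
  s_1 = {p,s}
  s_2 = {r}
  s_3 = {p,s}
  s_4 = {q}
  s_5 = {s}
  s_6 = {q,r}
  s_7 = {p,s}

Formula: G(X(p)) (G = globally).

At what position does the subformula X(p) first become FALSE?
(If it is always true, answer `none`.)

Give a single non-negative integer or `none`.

Answer: 1

Derivation:
s_0={q,r}: X(p)=True p=False
s_1={p,s}: X(p)=False p=True
s_2={r}: X(p)=True p=False
s_3={p,s}: X(p)=False p=True
s_4={q}: X(p)=False p=False
s_5={s}: X(p)=False p=False
s_6={q,r}: X(p)=True p=False
s_7={p,s}: X(p)=False p=True
G(X(p)) holds globally = False
First violation at position 1.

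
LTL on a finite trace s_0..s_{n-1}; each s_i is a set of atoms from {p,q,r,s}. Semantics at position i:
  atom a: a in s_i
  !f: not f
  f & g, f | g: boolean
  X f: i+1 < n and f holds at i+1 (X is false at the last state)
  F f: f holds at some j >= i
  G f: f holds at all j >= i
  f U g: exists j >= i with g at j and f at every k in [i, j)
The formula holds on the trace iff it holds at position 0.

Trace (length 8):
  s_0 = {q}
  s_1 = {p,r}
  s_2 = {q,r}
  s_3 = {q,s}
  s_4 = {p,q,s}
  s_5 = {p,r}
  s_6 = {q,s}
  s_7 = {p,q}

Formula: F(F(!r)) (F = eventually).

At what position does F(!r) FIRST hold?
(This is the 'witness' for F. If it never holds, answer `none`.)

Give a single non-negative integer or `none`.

Answer: 0

Derivation:
s_0={q}: F(!r)=True !r=True r=False
s_1={p,r}: F(!r)=True !r=False r=True
s_2={q,r}: F(!r)=True !r=False r=True
s_3={q,s}: F(!r)=True !r=True r=False
s_4={p,q,s}: F(!r)=True !r=True r=False
s_5={p,r}: F(!r)=True !r=False r=True
s_6={q,s}: F(!r)=True !r=True r=False
s_7={p,q}: F(!r)=True !r=True r=False
F(F(!r)) holds; first witness at position 0.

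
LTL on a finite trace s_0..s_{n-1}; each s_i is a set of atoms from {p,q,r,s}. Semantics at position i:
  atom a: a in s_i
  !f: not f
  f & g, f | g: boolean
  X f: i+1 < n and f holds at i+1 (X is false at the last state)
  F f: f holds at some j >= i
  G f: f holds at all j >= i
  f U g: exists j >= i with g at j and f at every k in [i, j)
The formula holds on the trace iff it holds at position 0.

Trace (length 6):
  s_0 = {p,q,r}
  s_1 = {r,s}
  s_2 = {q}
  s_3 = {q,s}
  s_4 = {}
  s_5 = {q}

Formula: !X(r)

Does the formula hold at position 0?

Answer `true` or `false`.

s_0={p,q,r}: !X(r)=False X(r)=True r=True
s_1={r,s}: !X(r)=True X(r)=False r=True
s_2={q}: !X(r)=True X(r)=False r=False
s_3={q,s}: !X(r)=True X(r)=False r=False
s_4={}: !X(r)=True X(r)=False r=False
s_5={q}: !X(r)=True X(r)=False r=False

Answer: false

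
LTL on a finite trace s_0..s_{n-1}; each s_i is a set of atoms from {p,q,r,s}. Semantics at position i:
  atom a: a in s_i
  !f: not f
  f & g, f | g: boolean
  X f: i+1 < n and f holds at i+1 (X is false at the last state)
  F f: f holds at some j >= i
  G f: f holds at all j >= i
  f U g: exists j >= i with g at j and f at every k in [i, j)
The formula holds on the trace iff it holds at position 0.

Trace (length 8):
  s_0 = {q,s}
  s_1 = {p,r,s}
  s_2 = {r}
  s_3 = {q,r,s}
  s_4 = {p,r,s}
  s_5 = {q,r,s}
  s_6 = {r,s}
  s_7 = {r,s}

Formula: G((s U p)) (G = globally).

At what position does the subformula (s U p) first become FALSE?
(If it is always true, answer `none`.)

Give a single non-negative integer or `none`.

Answer: 2

Derivation:
s_0={q,s}: (s U p)=True s=True p=False
s_1={p,r,s}: (s U p)=True s=True p=True
s_2={r}: (s U p)=False s=False p=False
s_3={q,r,s}: (s U p)=True s=True p=False
s_4={p,r,s}: (s U p)=True s=True p=True
s_5={q,r,s}: (s U p)=False s=True p=False
s_6={r,s}: (s U p)=False s=True p=False
s_7={r,s}: (s U p)=False s=True p=False
G((s U p)) holds globally = False
First violation at position 2.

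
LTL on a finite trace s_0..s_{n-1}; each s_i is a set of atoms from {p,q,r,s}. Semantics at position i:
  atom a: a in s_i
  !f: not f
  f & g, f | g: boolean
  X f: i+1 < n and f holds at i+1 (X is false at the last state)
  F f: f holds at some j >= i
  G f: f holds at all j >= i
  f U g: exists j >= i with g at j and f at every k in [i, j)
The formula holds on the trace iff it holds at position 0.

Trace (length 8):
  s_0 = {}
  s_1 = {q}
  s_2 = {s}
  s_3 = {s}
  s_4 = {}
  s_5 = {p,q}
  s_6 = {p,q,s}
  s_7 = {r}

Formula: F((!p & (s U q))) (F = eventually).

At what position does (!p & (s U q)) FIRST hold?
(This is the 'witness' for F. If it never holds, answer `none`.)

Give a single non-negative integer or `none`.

s_0={}: (!p & (s U q))=False !p=True p=False (s U q)=False s=False q=False
s_1={q}: (!p & (s U q))=True !p=True p=False (s U q)=True s=False q=True
s_2={s}: (!p & (s U q))=False !p=True p=False (s U q)=False s=True q=False
s_3={s}: (!p & (s U q))=False !p=True p=False (s U q)=False s=True q=False
s_4={}: (!p & (s U q))=False !p=True p=False (s U q)=False s=False q=False
s_5={p,q}: (!p & (s U q))=False !p=False p=True (s U q)=True s=False q=True
s_6={p,q,s}: (!p & (s U q))=False !p=False p=True (s U q)=True s=True q=True
s_7={r}: (!p & (s U q))=False !p=True p=False (s U q)=False s=False q=False
F((!p & (s U q))) holds; first witness at position 1.

Answer: 1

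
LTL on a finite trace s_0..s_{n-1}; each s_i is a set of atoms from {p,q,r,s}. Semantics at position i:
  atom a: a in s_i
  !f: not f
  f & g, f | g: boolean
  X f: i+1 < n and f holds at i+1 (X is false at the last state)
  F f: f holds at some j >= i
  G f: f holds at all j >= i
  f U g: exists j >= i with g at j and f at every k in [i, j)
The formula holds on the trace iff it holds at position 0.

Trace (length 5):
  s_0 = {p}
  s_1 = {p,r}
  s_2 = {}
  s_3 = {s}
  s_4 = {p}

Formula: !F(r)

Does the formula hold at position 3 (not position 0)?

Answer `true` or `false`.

Answer: true

Derivation:
s_0={p}: !F(r)=False F(r)=True r=False
s_1={p,r}: !F(r)=False F(r)=True r=True
s_2={}: !F(r)=True F(r)=False r=False
s_3={s}: !F(r)=True F(r)=False r=False
s_4={p}: !F(r)=True F(r)=False r=False
Evaluating at position 3: result = True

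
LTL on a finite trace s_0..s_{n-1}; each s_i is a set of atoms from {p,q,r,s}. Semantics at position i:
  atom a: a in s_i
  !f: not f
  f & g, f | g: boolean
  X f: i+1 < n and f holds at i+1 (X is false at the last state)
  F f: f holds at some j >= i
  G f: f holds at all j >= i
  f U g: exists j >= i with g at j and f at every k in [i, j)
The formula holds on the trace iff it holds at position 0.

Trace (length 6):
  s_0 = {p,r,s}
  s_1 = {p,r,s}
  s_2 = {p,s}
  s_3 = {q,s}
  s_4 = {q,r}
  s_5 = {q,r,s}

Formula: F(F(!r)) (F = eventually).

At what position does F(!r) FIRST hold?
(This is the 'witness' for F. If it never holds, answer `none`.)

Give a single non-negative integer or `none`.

s_0={p,r,s}: F(!r)=True !r=False r=True
s_1={p,r,s}: F(!r)=True !r=False r=True
s_2={p,s}: F(!r)=True !r=True r=False
s_3={q,s}: F(!r)=True !r=True r=False
s_4={q,r}: F(!r)=False !r=False r=True
s_5={q,r,s}: F(!r)=False !r=False r=True
F(F(!r)) holds; first witness at position 0.

Answer: 0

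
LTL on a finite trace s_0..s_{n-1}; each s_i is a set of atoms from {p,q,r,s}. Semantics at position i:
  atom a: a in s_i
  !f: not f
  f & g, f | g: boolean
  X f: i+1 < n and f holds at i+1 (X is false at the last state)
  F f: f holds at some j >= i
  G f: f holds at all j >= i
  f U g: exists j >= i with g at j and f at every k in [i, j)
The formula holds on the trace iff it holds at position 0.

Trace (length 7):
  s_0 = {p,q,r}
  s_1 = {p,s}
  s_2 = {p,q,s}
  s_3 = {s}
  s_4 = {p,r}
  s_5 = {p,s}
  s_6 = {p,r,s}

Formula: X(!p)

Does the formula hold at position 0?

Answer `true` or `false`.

s_0={p,q,r}: X(!p)=False !p=False p=True
s_1={p,s}: X(!p)=False !p=False p=True
s_2={p,q,s}: X(!p)=True !p=False p=True
s_3={s}: X(!p)=False !p=True p=False
s_4={p,r}: X(!p)=False !p=False p=True
s_5={p,s}: X(!p)=False !p=False p=True
s_6={p,r,s}: X(!p)=False !p=False p=True

Answer: false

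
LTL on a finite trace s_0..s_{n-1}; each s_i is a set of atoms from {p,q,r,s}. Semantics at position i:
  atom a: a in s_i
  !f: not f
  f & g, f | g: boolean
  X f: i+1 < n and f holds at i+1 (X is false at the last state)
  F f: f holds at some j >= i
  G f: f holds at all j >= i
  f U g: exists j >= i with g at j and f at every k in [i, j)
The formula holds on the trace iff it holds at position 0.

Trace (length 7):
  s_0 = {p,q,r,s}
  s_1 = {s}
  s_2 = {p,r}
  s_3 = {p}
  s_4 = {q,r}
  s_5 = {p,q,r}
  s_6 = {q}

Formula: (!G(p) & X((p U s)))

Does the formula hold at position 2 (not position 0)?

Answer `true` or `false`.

s_0={p,q,r,s}: (!G(p) & X((p U s)))=True !G(p)=True G(p)=False p=True X((p U s))=True (p U s)=True s=True
s_1={s}: (!G(p) & X((p U s)))=False !G(p)=True G(p)=False p=False X((p U s))=False (p U s)=True s=True
s_2={p,r}: (!G(p) & X((p U s)))=False !G(p)=True G(p)=False p=True X((p U s))=False (p U s)=False s=False
s_3={p}: (!G(p) & X((p U s)))=False !G(p)=True G(p)=False p=True X((p U s))=False (p U s)=False s=False
s_4={q,r}: (!G(p) & X((p U s)))=False !G(p)=True G(p)=False p=False X((p U s))=False (p U s)=False s=False
s_5={p,q,r}: (!G(p) & X((p U s)))=False !G(p)=True G(p)=False p=True X((p U s))=False (p U s)=False s=False
s_6={q}: (!G(p) & X((p U s)))=False !G(p)=True G(p)=False p=False X((p U s))=False (p U s)=False s=False
Evaluating at position 2: result = False

Answer: false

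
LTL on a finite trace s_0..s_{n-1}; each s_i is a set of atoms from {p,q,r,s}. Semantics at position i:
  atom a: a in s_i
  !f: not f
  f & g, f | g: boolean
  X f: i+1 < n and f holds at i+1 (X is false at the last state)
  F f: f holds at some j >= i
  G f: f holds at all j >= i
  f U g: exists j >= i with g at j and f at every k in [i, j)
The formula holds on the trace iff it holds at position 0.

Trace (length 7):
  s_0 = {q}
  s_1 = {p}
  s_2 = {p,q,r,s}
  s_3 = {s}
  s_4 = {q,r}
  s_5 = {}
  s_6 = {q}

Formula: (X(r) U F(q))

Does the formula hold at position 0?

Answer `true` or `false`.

Answer: true

Derivation:
s_0={q}: (X(r) U F(q))=True X(r)=False r=False F(q)=True q=True
s_1={p}: (X(r) U F(q))=True X(r)=True r=False F(q)=True q=False
s_2={p,q,r,s}: (X(r) U F(q))=True X(r)=False r=True F(q)=True q=True
s_3={s}: (X(r) U F(q))=True X(r)=True r=False F(q)=True q=False
s_4={q,r}: (X(r) U F(q))=True X(r)=False r=True F(q)=True q=True
s_5={}: (X(r) U F(q))=True X(r)=False r=False F(q)=True q=False
s_6={q}: (X(r) U F(q))=True X(r)=False r=False F(q)=True q=True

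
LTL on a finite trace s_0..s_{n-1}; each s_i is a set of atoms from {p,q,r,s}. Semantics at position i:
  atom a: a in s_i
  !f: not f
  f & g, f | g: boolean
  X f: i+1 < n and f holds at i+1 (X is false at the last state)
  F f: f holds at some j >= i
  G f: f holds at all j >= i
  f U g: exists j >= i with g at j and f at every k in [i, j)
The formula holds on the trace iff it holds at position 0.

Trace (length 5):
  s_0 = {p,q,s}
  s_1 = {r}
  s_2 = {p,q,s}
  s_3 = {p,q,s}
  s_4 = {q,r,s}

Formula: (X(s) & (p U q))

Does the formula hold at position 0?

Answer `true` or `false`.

s_0={p,q,s}: (X(s) & (p U q))=False X(s)=False s=True (p U q)=True p=True q=True
s_1={r}: (X(s) & (p U q))=False X(s)=True s=False (p U q)=False p=False q=False
s_2={p,q,s}: (X(s) & (p U q))=True X(s)=True s=True (p U q)=True p=True q=True
s_3={p,q,s}: (X(s) & (p U q))=True X(s)=True s=True (p U q)=True p=True q=True
s_4={q,r,s}: (X(s) & (p U q))=False X(s)=False s=True (p U q)=True p=False q=True

Answer: false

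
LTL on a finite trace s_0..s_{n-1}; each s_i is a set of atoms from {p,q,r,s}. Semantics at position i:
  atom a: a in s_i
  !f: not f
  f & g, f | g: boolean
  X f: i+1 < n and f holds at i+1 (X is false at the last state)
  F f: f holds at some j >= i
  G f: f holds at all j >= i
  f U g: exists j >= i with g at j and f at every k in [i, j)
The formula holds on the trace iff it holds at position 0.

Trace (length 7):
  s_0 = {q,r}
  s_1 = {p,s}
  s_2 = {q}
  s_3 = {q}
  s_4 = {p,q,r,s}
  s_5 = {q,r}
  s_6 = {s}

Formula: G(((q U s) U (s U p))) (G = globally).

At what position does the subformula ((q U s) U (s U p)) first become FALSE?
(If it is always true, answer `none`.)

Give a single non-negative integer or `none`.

Answer: 5

Derivation:
s_0={q,r}: ((q U s) U (s U p))=True (q U s)=True q=True s=False (s U p)=False p=False
s_1={p,s}: ((q U s) U (s U p))=True (q U s)=True q=False s=True (s U p)=True p=True
s_2={q}: ((q U s) U (s U p))=True (q U s)=True q=True s=False (s U p)=False p=False
s_3={q}: ((q U s) U (s U p))=True (q U s)=True q=True s=False (s U p)=False p=False
s_4={p,q,r,s}: ((q U s) U (s U p))=True (q U s)=True q=True s=True (s U p)=True p=True
s_5={q,r}: ((q U s) U (s U p))=False (q U s)=True q=True s=False (s U p)=False p=False
s_6={s}: ((q U s) U (s U p))=False (q U s)=True q=False s=True (s U p)=False p=False
G(((q U s) U (s U p))) holds globally = False
First violation at position 5.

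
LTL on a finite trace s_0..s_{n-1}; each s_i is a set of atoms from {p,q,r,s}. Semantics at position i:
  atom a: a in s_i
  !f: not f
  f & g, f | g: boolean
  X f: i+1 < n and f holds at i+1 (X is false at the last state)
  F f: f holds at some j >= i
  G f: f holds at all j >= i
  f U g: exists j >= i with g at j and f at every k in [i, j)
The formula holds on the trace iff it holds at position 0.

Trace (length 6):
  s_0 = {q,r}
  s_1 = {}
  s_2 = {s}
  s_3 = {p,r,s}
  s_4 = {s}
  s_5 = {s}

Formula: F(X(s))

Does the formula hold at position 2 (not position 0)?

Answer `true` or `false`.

Answer: true

Derivation:
s_0={q,r}: F(X(s))=True X(s)=False s=False
s_1={}: F(X(s))=True X(s)=True s=False
s_2={s}: F(X(s))=True X(s)=True s=True
s_3={p,r,s}: F(X(s))=True X(s)=True s=True
s_4={s}: F(X(s))=True X(s)=True s=True
s_5={s}: F(X(s))=False X(s)=False s=True
Evaluating at position 2: result = True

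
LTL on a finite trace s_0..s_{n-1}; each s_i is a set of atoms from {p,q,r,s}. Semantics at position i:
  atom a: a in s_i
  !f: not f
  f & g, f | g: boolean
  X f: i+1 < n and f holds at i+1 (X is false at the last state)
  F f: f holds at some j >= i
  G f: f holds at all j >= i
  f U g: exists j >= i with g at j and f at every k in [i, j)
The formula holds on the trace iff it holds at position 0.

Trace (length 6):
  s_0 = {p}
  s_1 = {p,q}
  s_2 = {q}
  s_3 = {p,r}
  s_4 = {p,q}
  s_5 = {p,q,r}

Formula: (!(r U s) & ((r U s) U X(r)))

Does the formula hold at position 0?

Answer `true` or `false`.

s_0={p}: (!(r U s) & ((r U s) U X(r)))=False !(r U s)=True (r U s)=False r=False s=False ((r U s) U X(r))=False X(r)=False
s_1={p,q}: (!(r U s) & ((r U s) U X(r)))=False !(r U s)=True (r U s)=False r=False s=False ((r U s) U X(r))=False X(r)=False
s_2={q}: (!(r U s) & ((r U s) U X(r)))=True !(r U s)=True (r U s)=False r=False s=False ((r U s) U X(r))=True X(r)=True
s_3={p,r}: (!(r U s) & ((r U s) U X(r)))=False !(r U s)=True (r U s)=False r=True s=False ((r U s) U X(r))=False X(r)=False
s_4={p,q}: (!(r U s) & ((r U s) U X(r)))=True !(r U s)=True (r U s)=False r=False s=False ((r U s) U X(r))=True X(r)=True
s_5={p,q,r}: (!(r U s) & ((r U s) U X(r)))=False !(r U s)=True (r U s)=False r=True s=False ((r U s) U X(r))=False X(r)=False

Answer: false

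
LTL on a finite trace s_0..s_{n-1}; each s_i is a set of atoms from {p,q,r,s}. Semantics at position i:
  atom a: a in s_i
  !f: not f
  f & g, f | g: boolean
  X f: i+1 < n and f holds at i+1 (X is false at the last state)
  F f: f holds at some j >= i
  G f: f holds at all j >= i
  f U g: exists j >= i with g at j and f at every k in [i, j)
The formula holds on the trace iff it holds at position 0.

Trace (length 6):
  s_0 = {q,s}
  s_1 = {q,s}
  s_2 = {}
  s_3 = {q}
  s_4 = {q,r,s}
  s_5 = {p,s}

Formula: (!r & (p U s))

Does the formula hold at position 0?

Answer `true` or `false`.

s_0={q,s}: (!r & (p U s))=True !r=True r=False (p U s)=True p=False s=True
s_1={q,s}: (!r & (p U s))=True !r=True r=False (p U s)=True p=False s=True
s_2={}: (!r & (p U s))=False !r=True r=False (p U s)=False p=False s=False
s_3={q}: (!r & (p U s))=False !r=True r=False (p U s)=False p=False s=False
s_4={q,r,s}: (!r & (p U s))=False !r=False r=True (p U s)=True p=False s=True
s_5={p,s}: (!r & (p U s))=True !r=True r=False (p U s)=True p=True s=True

Answer: true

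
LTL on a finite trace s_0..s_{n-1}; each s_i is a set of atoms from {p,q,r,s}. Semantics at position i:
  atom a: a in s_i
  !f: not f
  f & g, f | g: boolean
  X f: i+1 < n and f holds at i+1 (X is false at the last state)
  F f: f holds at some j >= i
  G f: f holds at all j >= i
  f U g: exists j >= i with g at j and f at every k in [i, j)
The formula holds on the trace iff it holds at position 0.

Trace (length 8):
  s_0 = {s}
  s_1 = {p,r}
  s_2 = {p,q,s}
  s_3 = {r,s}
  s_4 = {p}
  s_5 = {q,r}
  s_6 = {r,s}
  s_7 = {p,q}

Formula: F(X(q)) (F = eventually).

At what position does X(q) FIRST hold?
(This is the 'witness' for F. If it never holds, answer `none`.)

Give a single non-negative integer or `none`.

Answer: 1

Derivation:
s_0={s}: X(q)=False q=False
s_1={p,r}: X(q)=True q=False
s_2={p,q,s}: X(q)=False q=True
s_3={r,s}: X(q)=False q=False
s_4={p}: X(q)=True q=False
s_5={q,r}: X(q)=False q=True
s_6={r,s}: X(q)=True q=False
s_7={p,q}: X(q)=False q=True
F(X(q)) holds; first witness at position 1.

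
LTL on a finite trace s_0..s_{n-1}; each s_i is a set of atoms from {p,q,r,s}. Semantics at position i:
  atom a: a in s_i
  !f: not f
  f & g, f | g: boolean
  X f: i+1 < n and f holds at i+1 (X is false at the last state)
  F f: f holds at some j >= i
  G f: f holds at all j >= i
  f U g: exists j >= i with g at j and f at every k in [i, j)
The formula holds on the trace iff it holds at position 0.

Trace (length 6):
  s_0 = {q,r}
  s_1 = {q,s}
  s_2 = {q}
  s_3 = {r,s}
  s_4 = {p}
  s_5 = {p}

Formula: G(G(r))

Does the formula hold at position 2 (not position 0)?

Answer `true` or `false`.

Answer: false

Derivation:
s_0={q,r}: G(G(r))=False G(r)=False r=True
s_1={q,s}: G(G(r))=False G(r)=False r=False
s_2={q}: G(G(r))=False G(r)=False r=False
s_3={r,s}: G(G(r))=False G(r)=False r=True
s_4={p}: G(G(r))=False G(r)=False r=False
s_5={p}: G(G(r))=False G(r)=False r=False
Evaluating at position 2: result = False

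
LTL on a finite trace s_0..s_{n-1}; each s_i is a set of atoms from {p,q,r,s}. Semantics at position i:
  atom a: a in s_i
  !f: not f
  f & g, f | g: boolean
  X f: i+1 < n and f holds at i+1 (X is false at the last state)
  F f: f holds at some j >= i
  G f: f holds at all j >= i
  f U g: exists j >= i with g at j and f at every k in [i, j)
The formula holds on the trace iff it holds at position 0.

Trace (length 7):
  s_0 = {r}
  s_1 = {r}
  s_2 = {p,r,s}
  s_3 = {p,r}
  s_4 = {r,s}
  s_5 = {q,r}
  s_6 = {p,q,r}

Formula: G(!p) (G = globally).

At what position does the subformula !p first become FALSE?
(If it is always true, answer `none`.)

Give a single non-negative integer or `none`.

s_0={r}: !p=True p=False
s_1={r}: !p=True p=False
s_2={p,r,s}: !p=False p=True
s_3={p,r}: !p=False p=True
s_4={r,s}: !p=True p=False
s_5={q,r}: !p=True p=False
s_6={p,q,r}: !p=False p=True
G(!p) holds globally = False
First violation at position 2.

Answer: 2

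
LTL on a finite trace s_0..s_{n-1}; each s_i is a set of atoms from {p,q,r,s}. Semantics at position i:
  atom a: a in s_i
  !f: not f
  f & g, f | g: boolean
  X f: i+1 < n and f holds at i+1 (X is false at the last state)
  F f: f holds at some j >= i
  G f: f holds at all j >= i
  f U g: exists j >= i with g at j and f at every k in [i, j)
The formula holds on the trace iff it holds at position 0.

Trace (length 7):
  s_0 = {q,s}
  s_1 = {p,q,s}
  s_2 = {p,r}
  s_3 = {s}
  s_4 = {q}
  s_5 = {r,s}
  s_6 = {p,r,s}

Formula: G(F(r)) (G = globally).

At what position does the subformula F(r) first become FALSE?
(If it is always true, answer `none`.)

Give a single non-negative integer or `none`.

Answer: none

Derivation:
s_0={q,s}: F(r)=True r=False
s_1={p,q,s}: F(r)=True r=False
s_2={p,r}: F(r)=True r=True
s_3={s}: F(r)=True r=False
s_4={q}: F(r)=True r=False
s_5={r,s}: F(r)=True r=True
s_6={p,r,s}: F(r)=True r=True
G(F(r)) holds globally = True
No violation — formula holds at every position.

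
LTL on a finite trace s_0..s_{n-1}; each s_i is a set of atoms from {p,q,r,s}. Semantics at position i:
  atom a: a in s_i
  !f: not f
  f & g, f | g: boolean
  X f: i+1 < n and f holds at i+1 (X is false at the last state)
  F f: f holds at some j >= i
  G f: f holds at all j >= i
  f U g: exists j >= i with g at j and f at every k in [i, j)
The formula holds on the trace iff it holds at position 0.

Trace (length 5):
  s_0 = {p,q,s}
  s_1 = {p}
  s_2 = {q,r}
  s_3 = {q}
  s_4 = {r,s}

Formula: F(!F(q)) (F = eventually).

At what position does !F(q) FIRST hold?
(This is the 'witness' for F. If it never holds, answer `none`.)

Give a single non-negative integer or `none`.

s_0={p,q,s}: !F(q)=False F(q)=True q=True
s_1={p}: !F(q)=False F(q)=True q=False
s_2={q,r}: !F(q)=False F(q)=True q=True
s_3={q}: !F(q)=False F(q)=True q=True
s_4={r,s}: !F(q)=True F(q)=False q=False
F(!F(q)) holds; first witness at position 4.

Answer: 4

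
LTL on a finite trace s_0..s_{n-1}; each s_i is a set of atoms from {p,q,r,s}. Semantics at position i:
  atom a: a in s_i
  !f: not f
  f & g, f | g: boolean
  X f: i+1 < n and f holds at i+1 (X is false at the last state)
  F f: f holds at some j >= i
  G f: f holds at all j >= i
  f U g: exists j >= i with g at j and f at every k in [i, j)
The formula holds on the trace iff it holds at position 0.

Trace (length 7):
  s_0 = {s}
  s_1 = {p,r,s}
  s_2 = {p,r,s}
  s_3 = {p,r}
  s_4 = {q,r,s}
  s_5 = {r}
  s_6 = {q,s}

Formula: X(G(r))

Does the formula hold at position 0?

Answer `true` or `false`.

s_0={s}: X(G(r))=False G(r)=False r=False
s_1={p,r,s}: X(G(r))=False G(r)=False r=True
s_2={p,r,s}: X(G(r))=False G(r)=False r=True
s_3={p,r}: X(G(r))=False G(r)=False r=True
s_4={q,r,s}: X(G(r))=False G(r)=False r=True
s_5={r}: X(G(r))=False G(r)=False r=True
s_6={q,s}: X(G(r))=False G(r)=False r=False

Answer: false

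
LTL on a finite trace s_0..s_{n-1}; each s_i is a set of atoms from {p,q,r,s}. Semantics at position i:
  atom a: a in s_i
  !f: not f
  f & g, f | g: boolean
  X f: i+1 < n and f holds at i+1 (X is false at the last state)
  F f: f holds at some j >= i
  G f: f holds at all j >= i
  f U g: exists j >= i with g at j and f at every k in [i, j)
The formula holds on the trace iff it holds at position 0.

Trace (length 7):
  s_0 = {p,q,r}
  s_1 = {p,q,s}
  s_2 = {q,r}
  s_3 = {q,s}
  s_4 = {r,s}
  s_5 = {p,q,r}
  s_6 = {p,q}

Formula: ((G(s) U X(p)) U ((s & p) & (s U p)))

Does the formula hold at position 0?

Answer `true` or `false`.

s_0={p,q,r}: ((G(s) U X(p)) U ((s & p) & (s U p)))=True (G(s) U X(p))=True G(s)=False s=False X(p)=True p=True ((s & p) & (s U p))=False (s & p)=False (s U p)=True
s_1={p,q,s}: ((G(s) U X(p)) U ((s & p) & (s U p)))=True (G(s) U X(p))=False G(s)=False s=True X(p)=False p=True ((s & p) & (s U p))=True (s & p)=True (s U p)=True
s_2={q,r}: ((G(s) U X(p)) U ((s & p) & (s U p)))=False (G(s) U X(p))=False G(s)=False s=False X(p)=False p=False ((s & p) & (s U p))=False (s & p)=False (s U p)=False
s_3={q,s}: ((G(s) U X(p)) U ((s & p) & (s U p)))=False (G(s) U X(p))=False G(s)=False s=True X(p)=False p=False ((s & p) & (s U p))=False (s & p)=False (s U p)=True
s_4={r,s}: ((G(s) U X(p)) U ((s & p) & (s U p)))=False (G(s) U X(p))=True G(s)=False s=True X(p)=True p=False ((s & p) & (s U p))=False (s & p)=False (s U p)=True
s_5={p,q,r}: ((G(s) U X(p)) U ((s & p) & (s U p)))=False (G(s) U X(p))=True G(s)=False s=False X(p)=True p=True ((s & p) & (s U p))=False (s & p)=False (s U p)=True
s_6={p,q}: ((G(s) U X(p)) U ((s & p) & (s U p)))=False (G(s) U X(p))=False G(s)=False s=False X(p)=False p=True ((s & p) & (s U p))=False (s & p)=False (s U p)=True

Answer: true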